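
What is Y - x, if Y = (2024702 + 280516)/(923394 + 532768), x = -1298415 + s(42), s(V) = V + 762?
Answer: 944767067100/728081 ≈ 1.2976e+6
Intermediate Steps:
s(V) = 762 + V
x = -1297611 (x = -1298415 + (762 + 42) = -1298415 + 804 = -1297611)
Y = 1152609/728081 (Y = 2305218/1456162 = 2305218*(1/1456162) = 1152609/728081 ≈ 1.5831)
Y - x = 1152609/728081 - 1*(-1297611) = 1152609/728081 + 1297611 = 944767067100/728081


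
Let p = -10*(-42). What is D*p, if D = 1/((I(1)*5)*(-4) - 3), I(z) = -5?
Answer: 420/97 ≈ 4.3299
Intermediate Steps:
p = 420
D = 1/97 (D = 1/(-5*5*(-4) - 3) = 1/(-25*(-4) - 3) = 1/(100 - 3) = 1/97 ≈ 0.010309)
D*p = (1/97)*420 = 420/97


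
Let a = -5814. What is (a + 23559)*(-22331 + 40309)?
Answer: 319019610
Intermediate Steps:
(a + 23559)*(-22331 + 40309) = (-5814 + 23559)*(-22331 + 40309) = 17745*17978 = 319019610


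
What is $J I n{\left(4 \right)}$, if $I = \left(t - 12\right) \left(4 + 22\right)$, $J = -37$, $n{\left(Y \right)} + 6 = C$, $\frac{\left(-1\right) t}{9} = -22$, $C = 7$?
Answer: $-178932$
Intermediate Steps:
$t = 198$ ($t = \left(-9\right) \left(-22\right) = 198$)
$n{\left(Y \right)} = 1$ ($n{\left(Y \right)} = -6 + 7 = 1$)
$I = 4836$ ($I = \left(198 - 12\right) \left(4 + 22\right) = 186 \cdot 26 = 4836$)
$J I n{\left(4 \right)} = \left(-37\right) 4836 \cdot 1 = \left(-178932\right) 1 = -178932$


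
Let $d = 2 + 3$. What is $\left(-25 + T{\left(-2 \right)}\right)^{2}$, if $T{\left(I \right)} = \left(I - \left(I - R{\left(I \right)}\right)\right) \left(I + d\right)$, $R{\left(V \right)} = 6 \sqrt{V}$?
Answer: $\left(25 - 18 i \sqrt{2}\right)^{2} \approx -23.0 - 1272.8 i$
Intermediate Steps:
$d = 5$
$T{\left(I \right)} = 6 \sqrt{I} \left(5 + I\right)$ ($T{\left(I \right)} = \left(I + \left(6 \sqrt{I} - I\right)\right) \left(I + 5\right) = \left(I + \left(- I + 6 \sqrt{I}\right)\right) \left(5 + I\right) = 6 \sqrt{I} \left(5 + I\right)$)
$\left(-25 + T{\left(-2 \right)}\right)^{2} = \left(-25 + 6 \sqrt{-2} \left(5 - 2\right)\right)^{2} = \left(-25 + 6 i \sqrt{2} \cdot 3\right)^{2} = \left(-25 + 18 i \sqrt{2}\right)^{2}$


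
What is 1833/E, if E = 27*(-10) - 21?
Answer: -611/97 ≈ -6.2990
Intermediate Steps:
E = -291 (E = -270 - 21 = -291)
1833/E = 1833/(-291) = 1833*(-1/291) = -611/97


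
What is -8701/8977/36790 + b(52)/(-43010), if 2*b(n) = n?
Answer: -896108959/1420464732830 ≈ -0.00063086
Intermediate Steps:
b(n) = n/2
-8701/8977/36790 + b(52)/(-43010) = -8701/8977/36790 + ((½)*52)/(-43010) = -8701*1/8977*(1/36790) + 26*(-1/43010) = -8701/8977*1/36790 - 13/21505 = -8701/330263830 - 13/21505 = -896108959/1420464732830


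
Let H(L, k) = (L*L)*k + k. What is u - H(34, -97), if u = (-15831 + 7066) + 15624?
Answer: 119088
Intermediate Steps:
H(L, k) = k + k*L² (H(L, k) = L²*k + k = k*L² + k = k + k*L²)
u = 6859 (u = -8765 + 15624 = 6859)
u - H(34, -97) = 6859 - (-97)*(1 + 34²) = 6859 - (-97)*(1 + 1156) = 6859 - (-97)*1157 = 6859 - 1*(-112229) = 6859 + 112229 = 119088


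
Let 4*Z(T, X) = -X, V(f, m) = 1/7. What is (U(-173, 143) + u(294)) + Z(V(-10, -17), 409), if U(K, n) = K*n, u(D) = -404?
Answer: -100981/4 ≈ -25245.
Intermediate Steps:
V(f, m) = 1/7
Z(T, X) = -X/4 (Z(T, X) = (-X)/4 = -X/4)
(U(-173, 143) + u(294)) + Z(V(-10, -17), 409) = (-173*143 - 404) - 1/4*409 = (-24739 - 404) - 409/4 = -25143 - 409/4 = -100981/4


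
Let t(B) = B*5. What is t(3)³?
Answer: 3375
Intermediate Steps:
t(B) = 5*B
t(3)³ = (5*3)³ = 15³ = 3375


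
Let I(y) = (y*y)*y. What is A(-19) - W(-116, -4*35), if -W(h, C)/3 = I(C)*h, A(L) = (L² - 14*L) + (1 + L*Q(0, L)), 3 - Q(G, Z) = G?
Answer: 954912571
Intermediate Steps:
I(y) = y³ (I(y) = y²*y = y³)
Q(G, Z) = 3 - G
A(L) = 1 + L² - 11*L (A(L) = (L² - 14*L) + (1 + L*(3 - 1*0)) = (L² - 14*L) + (1 + L*(3 + 0)) = (L² - 14*L) + (1 + L*3) = (L² - 14*L) + (1 + 3*L) = 1 + L² - 11*L)
W(h, C) = -3*h*C³ (W(h, C) = -3*C³*h = -3*h*C³)
A(-19) - W(-116, -4*35) = (1 + (-19)² - 11*(-19)) - (-3)*(-116)*(-4*35)³ = (1 + 361 + 209) - (-3)*(-116)*(-140)³ = 571 - (-3)*(-116)*(-2744000) = 571 - 1*(-954912000) = 571 + 954912000 = 954912571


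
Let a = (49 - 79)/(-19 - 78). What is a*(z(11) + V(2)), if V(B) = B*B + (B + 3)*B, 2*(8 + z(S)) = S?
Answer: 345/97 ≈ 3.5567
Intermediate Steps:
z(S) = -8 + S/2
V(B) = B² + B*(3 + B) (V(B) = B² + (3 + B)*B = B² + B*(3 + B))
a = 30/97 (a = -30/(-97) = -30*(-1/97) = 30/97 ≈ 0.30928)
a*(z(11) + V(2)) = 30*((-8 + (½)*11) + 2*(3 + 2*2))/97 = 30*((-8 + 11/2) + 2*(3 + 4))/97 = 30*(-5/2 + 2*7)/97 = 30*(-5/2 + 14)/97 = (30/97)*(23/2) = 345/97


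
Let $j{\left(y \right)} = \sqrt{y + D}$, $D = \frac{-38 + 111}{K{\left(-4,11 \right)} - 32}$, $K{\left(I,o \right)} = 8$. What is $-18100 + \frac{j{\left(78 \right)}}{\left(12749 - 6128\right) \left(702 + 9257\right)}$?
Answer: $-18100 + \frac{\sqrt{10794}}{791262468} \approx -18100.0$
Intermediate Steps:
$D = - \frac{73}{24}$ ($D = \frac{-38 + 111}{8 - 32} = \frac{73}{8 - 32} = \frac{73}{-24} = 73 \left(- \frac{1}{24}\right) = - \frac{73}{24} \approx -3.0417$)
$j{\left(y \right)} = \sqrt{- \frac{73}{24} + y}$ ($j{\left(y \right)} = \sqrt{y - \frac{73}{24}} = \sqrt{- \frac{73}{24} + y}$)
$-18100 + \frac{j{\left(78 \right)}}{\left(12749 - 6128\right) \left(702 + 9257\right)} = -18100 + \frac{\frac{1}{12} \sqrt{-438 + 144 \cdot 78}}{\left(12749 - 6128\right) \left(702 + 9257\right)} = -18100 + \frac{\frac{1}{12} \sqrt{-438 + 11232}}{6621 \cdot 9959} = -18100 + \frac{\frac{1}{12} \sqrt{10794}}{65938539} = -18100 + \frac{\sqrt{10794}}{12} \cdot \frac{1}{65938539} = -18100 + \frac{\sqrt{10794}}{791262468}$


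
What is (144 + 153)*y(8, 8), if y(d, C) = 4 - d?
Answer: -1188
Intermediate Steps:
(144 + 153)*y(8, 8) = (144 + 153)*(4 - 1*8) = 297*(4 - 8) = 297*(-4) = -1188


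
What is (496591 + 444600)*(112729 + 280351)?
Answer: 369963358280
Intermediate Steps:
(496591 + 444600)*(112729 + 280351) = 941191*393080 = 369963358280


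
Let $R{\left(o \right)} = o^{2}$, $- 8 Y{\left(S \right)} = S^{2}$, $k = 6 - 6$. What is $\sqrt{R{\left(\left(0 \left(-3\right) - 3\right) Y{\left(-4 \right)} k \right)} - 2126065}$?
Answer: $i \sqrt{2126065} \approx 1458.1 i$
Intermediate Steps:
$k = 0$
$Y{\left(S \right)} = - \frac{S^{2}}{8}$
$\sqrt{R{\left(\left(0 \left(-3\right) - 3\right) Y{\left(-4 \right)} k \right)} - 2126065} = \sqrt{\left(\left(0 \left(-3\right) - 3\right) \left(- \frac{\left(-4\right)^{2}}{8}\right) 0\right)^{2} - 2126065} = \sqrt{\left(\left(0 - 3\right) \left(\left(- \frac{1}{8}\right) 16\right) 0\right)^{2} - 2126065} = \sqrt{\left(\left(-3\right) \left(-2\right) 0\right)^{2} - 2126065} = \sqrt{\left(6 \cdot 0\right)^{2} - 2126065} = \sqrt{0^{2} - 2126065} = \sqrt{0 - 2126065} = \sqrt{-2126065} = i \sqrt{2126065}$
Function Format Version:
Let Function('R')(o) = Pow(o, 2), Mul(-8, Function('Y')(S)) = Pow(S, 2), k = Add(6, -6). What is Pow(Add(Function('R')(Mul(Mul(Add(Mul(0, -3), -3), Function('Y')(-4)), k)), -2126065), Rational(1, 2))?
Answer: Mul(I, Pow(2126065, Rational(1, 2))) ≈ Mul(1458.1, I)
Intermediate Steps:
k = 0
Function('Y')(S) = Mul(Rational(-1, 8), Pow(S, 2))
Pow(Add(Function('R')(Mul(Mul(Add(Mul(0, -3), -3), Function('Y')(-4)), k)), -2126065), Rational(1, 2)) = Pow(Add(Pow(Mul(Mul(Add(Mul(0, -3), -3), Mul(Rational(-1, 8), Pow(-4, 2))), 0), 2), -2126065), Rational(1, 2)) = Pow(Add(Pow(Mul(Mul(Add(0, -3), Mul(Rational(-1, 8), 16)), 0), 2), -2126065), Rational(1, 2)) = Pow(Add(Pow(Mul(Mul(-3, -2), 0), 2), -2126065), Rational(1, 2)) = Pow(Add(Pow(Mul(6, 0), 2), -2126065), Rational(1, 2)) = Pow(Add(Pow(0, 2), -2126065), Rational(1, 2)) = Pow(Add(0, -2126065), Rational(1, 2)) = Pow(-2126065, Rational(1, 2)) = Mul(I, Pow(2126065, Rational(1, 2)))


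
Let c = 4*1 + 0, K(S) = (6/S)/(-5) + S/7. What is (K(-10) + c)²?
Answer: 221841/30625 ≈ 7.2438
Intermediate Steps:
K(S) = -6/(5*S) + S/7 (K(S) = (6/S)*(-⅕) + S*(⅐) = -6/(5*S) + S/7)
c = 4 (c = 4 + 0 = 4)
(K(-10) + c)² = ((-6/5/(-10) + (⅐)*(-10)) + 4)² = ((-6/5*(-⅒) - 10/7) + 4)² = ((3/25 - 10/7) + 4)² = (-229/175 + 4)² = (471/175)² = 221841/30625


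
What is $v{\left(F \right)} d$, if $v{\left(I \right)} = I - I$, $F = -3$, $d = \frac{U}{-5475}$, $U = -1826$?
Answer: $0$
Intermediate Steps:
$d = \frac{1826}{5475}$ ($d = - \frac{1826}{-5475} = \left(-1826\right) \left(- \frac{1}{5475}\right) = \frac{1826}{5475} \approx 0.33352$)
$v{\left(I \right)} = 0$
$v{\left(F \right)} d = 0 \cdot \frac{1826}{5475} = 0$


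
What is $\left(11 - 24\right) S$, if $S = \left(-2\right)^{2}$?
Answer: $-52$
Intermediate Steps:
$S = 4$
$\left(11 - 24\right) S = \left(11 - 24\right) 4 = \left(-13\right) 4 = -52$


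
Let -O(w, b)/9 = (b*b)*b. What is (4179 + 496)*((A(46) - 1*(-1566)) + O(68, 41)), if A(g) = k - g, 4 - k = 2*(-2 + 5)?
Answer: -2892754425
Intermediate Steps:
k = -2 (k = 4 - 2*(-2 + 5) = 4 - 2*3 = 4 - 1*6 = 4 - 6 = -2)
A(g) = -2 - g
O(w, b) = -9*b³ (O(w, b) = -9*b*b*b = -9*b²*b = -9*b³)
(4179 + 496)*((A(46) - 1*(-1566)) + O(68, 41)) = (4179 + 496)*(((-2 - 1*46) - 1*(-1566)) - 9*41³) = 4675*(((-2 - 46) + 1566) - 9*68921) = 4675*((-48 + 1566) - 620289) = 4675*(1518 - 620289) = 4675*(-618771) = -2892754425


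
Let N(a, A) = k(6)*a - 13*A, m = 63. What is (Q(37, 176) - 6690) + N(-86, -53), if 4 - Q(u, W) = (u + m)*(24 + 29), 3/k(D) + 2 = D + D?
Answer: -56614/5 ≈ -11323.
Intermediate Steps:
k(D) = 3/(-2 + 2*D) (k(D) = 3/(-2 + (D + D)) = 3/(-2 + 2*D))
Q(u, W) = -3335 - 53*u (Q(u, W) = 4 - (u + 63)*(24 + 29) = 4 - (63 + u)*53 = 4 - (3339 + 53*u) = 4 + (-3339 - 53*u) = -3335 - 53*u)
N(a, A) = -13*A + 3*a/10 (N(a, A) = (3/(2*(-1 + 6)))*a - 13*A = ((3/2)/5)*a - 13*A = ((3/2)*(⅕))*a - 13*A = 3*a/10 - 13*A = -13*A + 3*a/10)
(Q(37, 176) - 6690) + N(-86, -53) = ((-3335 - 53*37) - 6690) + (-13*(-53) + (3/10)*(-86)) = ((-3335 - 1961) - 6690) + (689 - 129/5) = (-5296 - 6690) + 3316/5 = -11986 + 3316/5 = -56614/5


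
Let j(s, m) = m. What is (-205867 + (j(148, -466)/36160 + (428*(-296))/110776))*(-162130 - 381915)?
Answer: 5608001393968689159/50070752 ≈ 1.1200e+11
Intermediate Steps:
(-205867 + (j(148, -466)/36160 + (428*(-296))/110776))*(-162130 - 381915) = (-205867 + (-466/36160 + (428*(-296))/110776))*(-162130 - 381915) = (-205867 + (-466*1/36160 - 126688*1/110776))*(-544045) = (-205867 + (-233/18080 - 15836/13847))*(-544045) = (-205867 - 289541231/250353760)*(-544045) = -51539867051151/250353760*(-544045) = 5608001393968689159/50070752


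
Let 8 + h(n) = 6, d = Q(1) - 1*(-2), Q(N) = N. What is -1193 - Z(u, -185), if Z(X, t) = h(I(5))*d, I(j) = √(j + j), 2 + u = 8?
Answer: -1187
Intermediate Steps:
u = 6 (u = -2 + 8 = 6)
I(j) = √2*√j (I(j) = √(2*j) = √2*√j)
d = 3 (d = 1 - 1*(-2) = 1 + 2 = 3)
h(n) = -2 (h(n) = -8 + 6 = -2)
Z(X, t) = -6 (Z(X, t) = -2*3 = -6)
-1193 - Z(u, -185) = -1193 - 1*(-6) = -1193 + 6 = -1187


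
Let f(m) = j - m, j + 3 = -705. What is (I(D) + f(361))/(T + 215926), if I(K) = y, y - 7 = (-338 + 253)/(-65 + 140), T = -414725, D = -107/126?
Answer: 15947/2981985 ≈ 0.0053478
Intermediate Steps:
j = -708 (j = -3 - 705 = -708)
D = -107/126 (D = -107*1/126 = -107/126 ≈ -0.84921)
f(m) = -708 - m
y = 88/15 (y = 7 + (-338 + 253)/(-65 + 140) = 7 - 85/75 = 7 - 85*1/75 = 7 - 17/15 = 88/15 ≈ 5.8667)
I(K) = 88/15
(I(D) + f(361))/(T + 215926) = (88/15 + (-708 - 1*361))/(-414725 + 215926) = (88/15 + (-708 - 361))/(-198799) = (88/15 - 1069)*(-1/198799) = -15947/15*(-1/198799) = 15947/2981985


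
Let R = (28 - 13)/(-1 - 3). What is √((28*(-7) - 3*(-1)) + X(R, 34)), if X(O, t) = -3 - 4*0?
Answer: 14*I ≈ 14.0*I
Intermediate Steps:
R = -15/4 (R = 15/(-4) = 15*(-¼) = -15/4 ≈ -3.7500)
X(O, t) = -3 (X(O, t) = -3 + 0 = -3)
√((28*(-7) - 3*(-1)) + X(R, 34)) = √((28*(-7) - 3*(-1)) - 3) = √((-196 + 3) - 3) = √(-193 - 3) = √(-196) = 14*I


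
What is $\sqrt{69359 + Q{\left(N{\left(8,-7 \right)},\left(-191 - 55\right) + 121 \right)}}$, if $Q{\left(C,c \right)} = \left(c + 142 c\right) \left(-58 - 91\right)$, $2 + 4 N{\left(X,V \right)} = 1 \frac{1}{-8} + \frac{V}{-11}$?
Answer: $\sqrt{2732734} \approx 1653.1$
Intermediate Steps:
$N{\left(X,V \right)} = - \frac{17}{32} - \frac{V}{44}$ ($N{\left(X,V \right)} = - \frac{1}{2} + \frac{1 \frac{1}{-8} + \frac{V}{-11}}{4} = - \frac{1}{2} + \frac{1 \left(- \frac{1}{8}\right) + V \left(- \frac{1}{11}\right)}{4} = - \frac{1}{2} + \frac{- \frac{1}{8} - \frac{V}{11}}{4} = - \frac{1}{2} - \left(\frac{1}{32} + \frac{V}{44}\right) = - \frac{17}{32} - \frac{V}{44}$)
$Q{\left(C,c \right)} = - 21307 c$ ($Q{\left(C,c \right)} = 143 c \left(-149\right) = - 21307 c$)
$\sqrt{69359 + Q{\left(N{\left(8,-7 \right)},\left(-191 - 55\right) + 121 \right)}} = \sqrt{69359 - 21307 \left(\left(-191 - 55\right) + 121\right)} = \sqrt{69359 - 21307 \left(-246 + 121\right)} = \sqrt{69359 - -2663375} = \sqrt{69359 + 2663375} = \sqrt{2732734}$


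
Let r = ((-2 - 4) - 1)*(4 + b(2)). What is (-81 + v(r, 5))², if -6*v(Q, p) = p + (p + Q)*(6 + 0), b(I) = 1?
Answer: 96721/36 ≈ 2686.7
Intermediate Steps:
r = -35 (r = ((-2 - 4) - 1)*(4 + 1) = (-6 - 1)*5 = -7*5 = -35)
v(Q, p) = -Q - 7*p/6 (v(Q, p) = -(p + (p + Q)*(6 + 0))/6 = -(p + (Q + p)*6)/6 = -(p + (6*Q + 6*p))/6 = -(6*Q + 7*p)/6 = -Q - 7*p/6)
(-81 + v(r, 5))² = (-81 + (-1*(-35) - 7/6*5))² = (-81 + (35 - 35/6))² = (-81 + 175/6)² = (-311/6)² = 96721/36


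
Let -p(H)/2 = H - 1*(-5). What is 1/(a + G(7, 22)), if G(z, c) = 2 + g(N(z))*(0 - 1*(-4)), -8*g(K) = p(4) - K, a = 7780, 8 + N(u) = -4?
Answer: 1/7785 ≈ 0.00012845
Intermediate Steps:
N(u) = -12 (N(u) = -8 - 4 = -12)
p(H) = -10 - 2*H (p(H) = -2*(H - 1*(-5)) = -2*(H + 5) = -2*(5 + H) = -10 - 2*H)
g(K) = 9/4 + K/8 (g(K) = -((-10 - 2*4) - K)/8 = -((-10 - 8) - K)/8 = -(-18 - K)/8 = 9/4 + K/8)
G(z, c) = 5 (G(z, c) = 2 + (9/4 + (⅛)*(-12))*(0 - 1*(-4)) = 2 + (9/4 - 3/2)*(0 + 4) = 2 + (¾)*4 = 2 + 3 = 5)
1/(a + G(7, 22)) = 1/(7780 + 5) = 1/7785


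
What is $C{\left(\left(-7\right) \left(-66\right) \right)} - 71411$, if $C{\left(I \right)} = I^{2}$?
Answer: $142033$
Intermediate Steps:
$C{\left(\left(-7\right) \left(-66\right) \right)} - 71411 = \left(\left(-7\right) \left(-66\right)\right)^{2} - 71411 = 462^{2} - 71411 = 213444 - 71411 = 142033$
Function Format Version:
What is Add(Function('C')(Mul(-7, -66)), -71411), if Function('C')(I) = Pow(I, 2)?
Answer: 142033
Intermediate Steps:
Add(Function('C')(Mul(-7, -66)), -71411) = Add(Pow(Mul(-7, -66), 2), -71411) = Add(Pow(462, 2), -71411) = Add(213444, -71411) = 142033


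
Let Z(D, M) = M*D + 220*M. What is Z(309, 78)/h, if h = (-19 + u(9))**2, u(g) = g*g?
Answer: 20631/1922 ≈ 10.734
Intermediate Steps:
u(g) = g**2
h = 3844 (h = (-19 + 9**2)**2 = (-19 + 81)**2 = 62**2 = 3844)
Z(D, M) = 220*M + D*M (Z(D, M) = D*M + 220*M = 220*M + D*M)
Z(309, 78)/h = (78*(220 + 309))/3844 = (78*529)*(1/3844) = 41262*(1/3844) = 20631/1922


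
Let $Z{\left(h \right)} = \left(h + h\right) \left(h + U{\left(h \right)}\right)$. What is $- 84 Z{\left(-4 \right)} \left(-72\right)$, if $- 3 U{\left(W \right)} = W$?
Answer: $129024$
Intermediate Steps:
$U{\left(W \right)} = - \frac{W}{3}$
$Z{\left(h \right)} = \frac{4 h^{2}}{3}$ ($Z{\left(h \right)} = \left(h + h\right) \left(h - \frac{h}{3}\right) = 2 h \frac{2 h}{3} = \frac{4 h^{2}}{3}$)
$- 84 Z{\left(-4 \right)} \left(-72\right) = - 84 \frac{4 \left(-4\right)^{2}}{3} \left(-72\right) = - 84 \cdot \frac{4}{3} \cdot 16 \left(-72\right) = \left(-84\right) \frac{64}{3} \left(-72\right) = \left(-1792\right) \left(-72\right) = 129024$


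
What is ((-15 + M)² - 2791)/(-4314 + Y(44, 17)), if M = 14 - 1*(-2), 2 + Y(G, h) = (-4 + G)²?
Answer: 1395/1358 ≈ 1.0272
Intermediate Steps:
Y(G, h) = -2 + (-4 + G)²
M = 16 (M = 14 + 2 = 16)
((-15 + M)² - 2791)/(-4314 + Y(44, 17)) = ((-15 + 16)² - 2791)/(-4314 + (-2 + (-4 + 44)²)) = (1² - 2791)/(-4314 + (-2 + 40²)) = (1 - 2791)/(-4314 + (-2 + 1600)) = -2790/(-4314 + 1598) = -2790/(-2716) = -2790*(-1/2716) = 1395/1358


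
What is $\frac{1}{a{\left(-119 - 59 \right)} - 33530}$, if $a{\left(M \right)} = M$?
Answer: $- \frac{1}{33708} \approx -2.9667 \cdot 10^{-5}$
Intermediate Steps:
$\frac{1}{a{\left(-119 - 59 \right)} - 33530} = \frac{1}{\left(-119 - 59\right) - 33530} = \frac{1}{-178 - 33530} = \frac{1}{-33708} = - \frac{1}{33708}$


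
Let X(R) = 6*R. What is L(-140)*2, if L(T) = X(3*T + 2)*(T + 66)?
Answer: 371184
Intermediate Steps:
L(T) = (12 + 18*T)*(66 + T) (L(T) = (6*(3*T + 2))*(T + 66) = (6*(2 + 3*T))*(66 + T) = (12 + 18*T)*(66 + T))
L(-140)*2 = (6*(2 + 3*(-140))*(66 - 140))*2 = (6*(2 - 420)*(-74))*2 = (6*(-418)*(-74))*2 = 185592*2 = 371184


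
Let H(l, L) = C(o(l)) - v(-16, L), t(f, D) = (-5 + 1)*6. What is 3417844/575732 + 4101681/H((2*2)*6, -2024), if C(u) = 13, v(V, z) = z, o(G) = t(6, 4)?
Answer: 197369262810/97730507 ≈ 2019.5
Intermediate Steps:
t(f, D) = -24 (t(f, D) = -4*6 = -24)
o(G) = -24
H(l, L) = 13 - L
3417844/575732 + 4101681/H((2*2)*6, -2024) = 3417844/575732 + 4101681/(13 - 1*(-2024)) = 3417844*(1/575732) + 4101681/(13 + 2024) = 854461/143933 + 4101681/2037 = 854461/143933 + 4101681*(1/2037) = 854461/143933 + 1367227/679 = 197369262810/97730507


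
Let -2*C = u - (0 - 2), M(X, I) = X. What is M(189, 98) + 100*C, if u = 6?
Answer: -211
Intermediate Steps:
C = -4 (C = -(6 - (0 - 2))/2 = -(6 - 1*(-2))/2 = -(6 + 2)/2 = -½*8 = -4)
M(189, 98) + 100*C = 189 + 100*(-4) = 189 - 400 = -211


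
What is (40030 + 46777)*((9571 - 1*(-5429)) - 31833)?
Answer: -1461222231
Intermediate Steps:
(40030 + 46777)*((9571 - 1*(-5429)) - 31833) = 86807*((9571 + 5429) - 31833) = 86807*(15000 - 31833) = 86807*(-16833) = -1461222231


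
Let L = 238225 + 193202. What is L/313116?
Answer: 143809/104372 ≈ 1.3778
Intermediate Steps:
L = 431427
L/313116 = 431427/313116 = 431427*(1/313116) = 143809/104372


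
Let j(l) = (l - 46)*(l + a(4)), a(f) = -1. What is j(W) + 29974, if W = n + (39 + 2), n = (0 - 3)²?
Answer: 30170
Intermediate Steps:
n = 9 (n = (-3)² = 9)
W = 50 (W = 9 + (39 + 2) = 9 + 41 = 50)
j(l) = (-1 + l)*(-46 + l) (j(l) = (l - 46)*(l - 1) = (-46 + l)*(-1 + l) = (-1 + l)*(-46 + l))
j(W) + 29974 = (46 + 50² - 47*50) + 29974 = (46 + 2500 - 2350) + 29974 = 196 + 29974 = 30170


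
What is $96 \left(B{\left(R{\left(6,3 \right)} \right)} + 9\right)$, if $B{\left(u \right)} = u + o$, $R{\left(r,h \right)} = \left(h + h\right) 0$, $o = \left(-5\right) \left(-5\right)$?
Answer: $3264$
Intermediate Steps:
$o = 25$
$R{\left(r,h \right)} = 0$ ($R{\left(r,h \right)} = 2 h 0 = 0$)
$B{\left(u \right)} = 25 + u$ ($B{\left(u \right)} = u + 25 = 25 + u$)
$96 \left(B{\left(R{\left(6,3 \right)} \right)} + 9\right) = 96 \left(\left(25 + 0\right) + 9\right) = 96 \left(25 + 9\right) = 96 \cdot 34 = 3264$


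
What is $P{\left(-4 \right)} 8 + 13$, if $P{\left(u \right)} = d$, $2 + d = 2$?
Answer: $13$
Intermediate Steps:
$d = 0$ ($d = -2 + 2 = 0$)
$P{\left(u \right)} = 0$
$P{\left(-4 \right)} 8 + 13 = 0 \cdot 8 + 13 = 0 + 13 = 13$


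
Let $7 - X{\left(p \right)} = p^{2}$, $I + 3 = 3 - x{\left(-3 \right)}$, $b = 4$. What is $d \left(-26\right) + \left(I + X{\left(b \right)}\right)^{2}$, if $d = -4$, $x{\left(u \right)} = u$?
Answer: $140$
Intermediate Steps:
$I = 3$ ($I = -3 + \left(3 - -3\right) = -3 + \left(3 + 3\right) = -3 + 6 = 3$)
$X{\left(p \right)} = 7 - p^{2}$
$d \left(-26\right) + \left(I + X{\left(b \right)}\right)^{2} = \left(-4\right) \left(-26\right) + \left(3 + \left(7 - 4^{2}\right)\right)^{2} = 104 + \left(3 + \left(7 - 16\right)\right)^{2} = 104 + \left(3 - 9\right)^{2} = 104 + \left(-6\right)^{2} = 104 + 36 = 140$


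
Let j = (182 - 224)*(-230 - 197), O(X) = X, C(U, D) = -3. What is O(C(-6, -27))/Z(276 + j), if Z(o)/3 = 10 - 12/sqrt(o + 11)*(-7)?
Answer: -13015/129646 + 3*sqrt(18221)/64823 ≈ -0.094142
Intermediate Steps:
j = 17934 (j = -42*(-427) = 17934)
Z(o) = 30 + 252/sqrt(11 + o) (Z(o) = 3*(10 - 12/sqrt(o + 11)*(-7)) = 3*(10 - 12/sqrt(11 + o)*(-7)) = 3*(10 + 84/sqrt(11 + o)) = 30 + 252/sqrt(11 + o))
O(C(-6, -27))/Z(276 + j) = -3/(30 + 252/sqrt(11 + (276 + 17934))) = -3/(30 + 252/sqrt(11 + 18210)) = -3/(30 + 252/sqrt(18221)) = -3/(30 + 252*(sqrt(18221)/18221)) = -3/(30 + 36*sqrt(18221)/2603)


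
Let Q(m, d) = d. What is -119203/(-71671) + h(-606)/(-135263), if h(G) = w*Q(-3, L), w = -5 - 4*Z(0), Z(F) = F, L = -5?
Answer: 16121963614/9694434473 ≈ 1.6630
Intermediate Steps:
w = -5 (w = -5 - 4*0 = -5 + 0 = -5)
h(G) = 25 (h(G) = -5*(-5) = 25)
-119203/(-71671) + h(-606)/(-135263) = -119203/(-71671) + 25/(-135263) = -119203*(-1/71671) + 25*(-1/135263) = 119203/71671 - 25/135263 = 16121963614/9694434473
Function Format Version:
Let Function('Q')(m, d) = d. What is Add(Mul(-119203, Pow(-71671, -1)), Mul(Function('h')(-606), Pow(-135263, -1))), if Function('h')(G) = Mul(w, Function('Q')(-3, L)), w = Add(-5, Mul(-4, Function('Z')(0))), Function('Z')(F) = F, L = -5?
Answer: Rational(16121963614, 9694434473) ≈ 1.6630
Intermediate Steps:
w = -5 (w = Add(-5, Mul(-4, 0)) = Add(-5, 0) = -5)
Function('h')(G) = 25 (Function('h')(G) = Mul(-5, -5) = 25)
Add(Mul(-119203, Pow(-71671, -1)), Mul(Function('h')(-606), Pow(-135263, -1))) = Add(Mul(-119203, Pow(-71671, -1)), Mul(25, Pow(-135263, -1))) = Add(Mul(-119203, Rational(-1, 71671)), Mul(25, Rational(-1, 135263))) = Add(Rational(119203, 71671), Rational(-25, 135263)) = Rational(16121963614, 9694434473)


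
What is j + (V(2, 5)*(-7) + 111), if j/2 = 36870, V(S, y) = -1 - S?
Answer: 73872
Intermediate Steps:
j = 73740 (j = 2*36870 = 73740)
j + (V(2, 5)*(-7) + 111) = 73740 + ((-1 - 1*2)*(-7) + 111) = 73740 + ((-1 - 2)*(-7) + 111) = 73740 + (-3*(-7) + 111) = 73740 + (21 + 111) = 73740 + 132 = 73872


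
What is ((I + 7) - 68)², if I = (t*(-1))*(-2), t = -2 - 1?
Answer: 4489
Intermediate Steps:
t = -3
I = -6 (I = -3*(-1)*(-2) = 3*(-2) = -6)
((I + 7) - 68)² = ((-6 + 7) - 68)² = (1 - 68)² = (-67)² = 4489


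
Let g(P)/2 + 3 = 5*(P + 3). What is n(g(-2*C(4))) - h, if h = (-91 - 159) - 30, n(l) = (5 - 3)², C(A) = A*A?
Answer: 284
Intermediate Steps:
C(A) = A²
g(P) = 24 + 10*P (g(P) = -6 + 2*(5*(P + 3)) = -6 + 2*(5*(3 + P)) = -6 + 2*(15 + 5*P) = -6 + (30 + 10*P) = 24 + 10*P)
n(l) = 4 (n(l) = 2² = 4)
h = -280 (h = -250 - 30 = -280)
n(g(-2*C(4))) - h = 4 - 1*(-280) = 4 + 280 = 284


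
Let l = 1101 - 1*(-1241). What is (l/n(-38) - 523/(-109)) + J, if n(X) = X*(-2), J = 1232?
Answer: 5250457/4142 ≈ 1267.6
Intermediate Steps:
l = 2342 (l = 1101 + 1241 = 2342)
n(X) = -2*X
(l/n(-38) - 523/(-109)) + J = (2342/((-2*(-38))) - 523/(-109)) + 1232 = (2342/76 - 523*(-1/109)) + 1232 = (2342*(1/76) + 523/109) + 1232 = (1171/38 + 523/109) + 1232 = 147513/4142 + 1232 = 5250457/4142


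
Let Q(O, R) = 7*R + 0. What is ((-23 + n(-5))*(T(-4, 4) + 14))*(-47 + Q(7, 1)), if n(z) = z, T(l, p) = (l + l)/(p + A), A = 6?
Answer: 14784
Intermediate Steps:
Q(O, R) = 7*R
T(l, p) = 2*l/(6 + p) (T(l, p) = (l + l)/(p + 6) = (2*l)/(6 + p) = 2*l/(6 + p))
((-23 + n(-5))*(T(-4, 4) + 14))*(-47 + Q(7, 1)) = ((-23 - 5)*(2*(-4)/(6 + 4) + 14))*(-47 + 7*1) = (-28*(2*(-4)/10 + 14))*(-47 + 7) = -28*(2*(-4)*(1/10) + 14)*(-40) = -28*(-4/5 + 14)*(-40) = -28*66/5*(-40) = -1848/5*(-40) = 14784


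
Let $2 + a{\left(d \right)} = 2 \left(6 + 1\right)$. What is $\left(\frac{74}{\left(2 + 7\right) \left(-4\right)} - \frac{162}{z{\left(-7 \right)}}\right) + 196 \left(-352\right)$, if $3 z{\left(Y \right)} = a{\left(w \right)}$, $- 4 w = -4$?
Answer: $- \frac{621311}{9} \approx -69035.0$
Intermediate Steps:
$w = 1$ ($w = \left(- \frac{1}{4}\right) \left(-4\right) = 1$)
$a{\left(d \right)} = 12$ ($a{\left(d \right)} = -2 + 2 \left(6 + 1\right) = -2 + 2 \cdot 7 = -2 + 14 = 12$)
$z{\left(Y \right)} = 4$ ($z{\left(Y \right)} = \frac{1}{3} \cdot 12 = 4$)
$\left(\frac{74}{\left(2 + 7\right) \left(-4\right)} - \frac{162}{z{\left(-7 \right)}}\right) + 196 \left(-352\right) = \left(\frac{74}{\left(2 + 7\right) \left(-4\right)} - \frac{162}{4}\right) + 196 \left(-352\right) = \left(\frac{74}{9 \left(-4\right)} - \frac{81}{2}\right) - 68992 = \left(\frac{74}{-36} - \frac{81}{2}\right) - 68992 = \left(74 \left(- \frac{1}{36}\right) - \frac{81}{2}\right) - 68992 = \left(- \frac{37}{18} - \frac{81}{2}\right) - 68992 = - \frac{383}{9} - 68992 = - \frac{621311}{9}$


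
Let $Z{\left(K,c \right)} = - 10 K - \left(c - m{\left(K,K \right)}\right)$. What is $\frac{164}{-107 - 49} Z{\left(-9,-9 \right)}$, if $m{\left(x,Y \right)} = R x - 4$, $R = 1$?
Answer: $- \frac{3526}{39} \approx -90.41$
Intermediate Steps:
$m{\left(x,Y \right)} = -4 + x$ ($m{\left(x,Y \right)} = 1 x - 4 = x - 4 = -4 + x$)
$Z{\left(K,c \right)} = -4 - c - 9 K$ ($Z{\left(K,c \right)} = - 10 K - \left(4 + c - K\right) = -4 - c - 9 K$)
$\frac{164}{-107 - 49} Z{\left(-9,-9 \right)} = \frac{164}{-107 - 49} \left(-4 - -9 - -81\right) = \frac{164}{-156} \left(-4 + 9 + 81\right) = 164 \left(- \frac{1}{156}\right) 86 = \left(- \frac{41}{39}\right) 86 = - \frac{3526}{39}$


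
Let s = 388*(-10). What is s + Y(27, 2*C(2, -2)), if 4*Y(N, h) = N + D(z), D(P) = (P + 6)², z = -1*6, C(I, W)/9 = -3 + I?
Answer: -15493/4 ≈ -3873.3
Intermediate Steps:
C(I, W) = -27 + 9*I (C(I, W) = 9*(-3 + I) = -27 + 9*I)
s = -3880
z = -6
D(P) = (6 + P)²
Y(N, h) = N/4 (Y(N, h) = (N + (6 - 6)²)/4 = (N + 0²)/4 = (N + 0)/4 = N/4)
s + Y(27, 2*C(2, -2)) = -3880 + (¼)*27 = -3880 + 27/4 = -15493/4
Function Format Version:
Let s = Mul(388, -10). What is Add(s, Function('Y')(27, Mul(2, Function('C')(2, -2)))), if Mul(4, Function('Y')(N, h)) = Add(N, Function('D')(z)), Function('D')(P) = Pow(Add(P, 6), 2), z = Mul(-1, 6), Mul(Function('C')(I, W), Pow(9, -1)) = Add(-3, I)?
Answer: Rational(-15493, 4) ≈ -3873.3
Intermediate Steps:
Function('C')(I, W) = Add(-27, Mul(9, I)) (Function('C')(I, W) = Mul(9, Add(-3, I)) = Add(-27, Mul(9, I)))
s = -3880
z = -6
Function('D')(P) = Pow(Add(6, P), 2)
Function('Y')(N, h) = Mul(Rational(1, 4), N) (Function('Y')(N, h) = Mul(Rational(1, 4), Add(N, Pow(Add(6, -6), 2))) = Mul(Rational(1, 4), Add(N, Pow(0, 2))) = Mul(Rational(1, 4), Add(N, 0)) = Mul(Rational(1, 4), N))
Add(s, Function('Y')(27, Mul(2, Function('C')(2, -2)))) = Add(-3880, Mul(Rational(1, 4), 27)) = Add(-3880, Rational(27, 4)) = Rational(-15493, 4)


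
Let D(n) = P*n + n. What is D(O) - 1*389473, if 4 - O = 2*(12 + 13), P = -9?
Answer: -389105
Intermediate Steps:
O = -46 (O = 4 - 2*(12 + 13) = 4 - 2*25 = 4 - 1*50 = 4 - 50 = -46)
D(n) = -8*n (D(n) = -9*n + n = -8*n)
D(O) - 1*389473 = -8*(-46) - 1*389473 = 368 - 389473 = -389105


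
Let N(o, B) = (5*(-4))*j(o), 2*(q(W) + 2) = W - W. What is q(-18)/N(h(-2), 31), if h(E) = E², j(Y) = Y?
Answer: 1/40 ≈ 0.025000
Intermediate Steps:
q(W) = -2 (q(W) = -2 + (W - W)/2 = -2 + (½)*0 = -2 + 0 = -2)
N(o, B) = -20*o (N(o, B) = (5*(-4))*o = -20*o)
q(-18)/N(h(-2), 31) = -2/((-20*(-2)²)) = -2/((-20*4)) = -2/(-80) = -2*(-1/80) = 1/40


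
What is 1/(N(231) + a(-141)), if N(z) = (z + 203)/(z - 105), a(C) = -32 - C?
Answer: 9/1012 ≈ 0.0088933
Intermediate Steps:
N(z) = (203 + z)/(-105 + z)
1/(N(231) + a(-141)) = 1/((203 + 231)/(-105 + 231) + (-32 - 1*(-141))) = 1/(434/126 + (-32 + 141)) = 1/((1/126)*434 + 109) = 1/(31/9 + 109) = 1/(1012/9) = 9/1012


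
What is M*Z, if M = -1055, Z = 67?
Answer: -70685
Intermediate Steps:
M*Z = -1055*67 = -70685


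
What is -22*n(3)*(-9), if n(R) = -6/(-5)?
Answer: 1188/5 ≈ 237.60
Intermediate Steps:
n(R) = 6/5 (n(R) = -6*(-⅕) = 6/5)
-22*n(3)*(-9) = -22*6/5*(-9) = -132/5*(-9) = 1188/5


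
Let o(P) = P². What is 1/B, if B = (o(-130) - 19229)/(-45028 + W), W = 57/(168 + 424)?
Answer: 26656519/1378768 ≈ 19.334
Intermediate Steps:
W = 57/592 ≈ 0.096284
B = 1378768/26656519 (B = ((-130)² - 19229)/(-45028 + 57/592) = (16900 - 19229)/(-26656519/592) = -2329*(-592/26656519) = 1378768/26656519 ≈ 0.051723)
1/B = 1/(1378768/26656519) = 26656519/1378768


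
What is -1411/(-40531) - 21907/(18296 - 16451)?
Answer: -885309322/74779695 ≈ -11.839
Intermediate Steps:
-1411/(-40531) - 21907/(18296 - 16451) = -1411*(-1/40531) - 21907/1845 = 1411/40531 - 21907*1/1845 = 1411/40531 - 21907/1845 = -885309322/74779695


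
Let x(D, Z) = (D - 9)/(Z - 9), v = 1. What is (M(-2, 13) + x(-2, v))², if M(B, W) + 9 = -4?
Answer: 8649/64 ≈ 135.14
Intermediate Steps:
x(D, Z) = (-9 + D)/(-9 + Z)
M(B, W) = -13 (M(B, W) = -9 - 4 = -13)
(M(-2, 13) + x(-2, v))² = (-13 + (-9 - 2)/(-9 + 1))² = (-13 - 11/(-8))² = (-13 - ⅛*(-11))² = (-13 + 11/8)² = (-93/8)² = 8649/64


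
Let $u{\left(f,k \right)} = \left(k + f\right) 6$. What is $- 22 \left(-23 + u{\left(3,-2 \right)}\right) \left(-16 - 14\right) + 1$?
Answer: $-11219$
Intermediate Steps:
$u{\left(f,k \right)} = 6 f + 6 k$ ($u{\left(f,k \right)} = \left(f + k\right) 6 = 6 f + 6 k$)
$- 22 \left(-23 + u{\left(3,-2 \right)}\right) \left(-16 - 14\right) + 1 = - 22 \left(-23 + \left(6 \cdot 3 + 6 \left(-2\right)\right)\right) \left(-16 - 14\right) + 1 = - 22 \left(-23 + \left(18 - 12\right)\right) \left(-30\right) + 1 = - 22 \left(-23 + 6\right) \left(-30\right) + 1 = - 22 \left(\left(-17\right) \left(-30\right)\right) + 1 = \left(-22\right) 510 + 1 = -11220 + 1 = -11219$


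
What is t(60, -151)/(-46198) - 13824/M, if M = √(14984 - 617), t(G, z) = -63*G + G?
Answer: 1860/23099 - 4608*√14367/4789 ≈ -115.25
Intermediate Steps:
t(G, z) = -62*G
M = √14367 ≈ 119.86
t(60, -151)/(-46198) - 13824/M = -62*60/(-46198) - 13824*√14367/14367 = -3720*(-1/46198) - 4608*√14367/4789 = 1860/23099 - 4608*√14367/4789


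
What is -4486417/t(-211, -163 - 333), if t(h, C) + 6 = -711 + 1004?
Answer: -4486417/287 ≈ -15632.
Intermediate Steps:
t(h, C) = 287 (t(h, C) = -6 + (-711 + 1004) = -6 + 293 = 287)
-4486417/t(-211, -163 - 333) = -4486417/287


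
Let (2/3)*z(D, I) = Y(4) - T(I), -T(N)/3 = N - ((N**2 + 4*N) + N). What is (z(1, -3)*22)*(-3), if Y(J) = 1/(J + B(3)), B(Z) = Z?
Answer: -6336/7 ≈ -905.14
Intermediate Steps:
T(N) = 3*N**2 + 12*N (T(N) = -3*(N - ((N**2 + 4*N) + N)) = -3*(N - (N**2 + 5*N)) = -3*(N + (-N**2 - 5*N)) = -3*(-N**2 - 4*N) = 3*N**2 + 12*N)
Y(J) = 1/(3 + J) (Y(J) = 1/(J + 3) = 1/(3 + J))
z(D, I) = 3/14 - 9*I*(4 + I)/2 (z(D, I) = 3*(1/(3 + 4) - 3*I*(4 + I))/2 = 3*(1/7 - 3*I*(4 + I))/2 = 3/14 - 9*I*(4 + I)/2)
(z(1, -3)*22)*(-3) = ((3/14 - 9/2*(-3)*(4 - 3))*22)*(-3) = ((3/14 - 9/2*(-3)*1)*22)*(-3) = ((3/14 + 27/2)*22)*(-3) = ((96/7)*22)*(-3) = (2112/7)*(-3) = -6336/7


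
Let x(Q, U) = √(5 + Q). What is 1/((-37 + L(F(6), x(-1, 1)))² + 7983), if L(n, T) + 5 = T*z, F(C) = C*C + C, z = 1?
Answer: 1/9583 ≈ 0.00010435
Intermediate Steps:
F(C) = C + C² (F(C) = C² + C = C + C²)
L(n, T) = -5 + T (L(n, T) = -5 + T*1 = -5 + T)
1/((-37 + L(F(6), x(-1, 1)))² + 7983) = 1/((-37 + (-5 + √(5 - 1)))² + 7983) = 1/((-37 + (-5 + √4))² + 7983) = 1/((-37 + (-5 + 2))² + 7983) = 1/((-37 - 3)² + 7983) = 1/((-40)² + 7983) = 1/(1600 + 7983) = 1/9583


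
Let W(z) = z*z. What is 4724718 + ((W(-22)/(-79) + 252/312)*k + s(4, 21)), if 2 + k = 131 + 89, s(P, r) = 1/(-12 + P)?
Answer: 38808755461/8216 ≈ 4.7236e+6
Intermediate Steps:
k = 218 (k = -2 + (131 + 89) = -2 + 220 = 218)
W(z) = z²
4724718 + ((W(-22)/(-79) + 252/312)*k + s(4, 21)) = 4724718 + (((-22)²/(-79) + 252/312)*218 + 1/(-12 + 4)) = 4724718 + ((484*(-1/79) + 252*(1/312))*218 + 1/(-8)) = 4724718 + ((-484/79 + 21/26)*218 - ⅛) = 4724718 + (-10925/2054*218 - ⅛) = 4724718 + (-1190825/1027 - ⅛) = 4724718 - 9527627/8216 = 38808755461/8216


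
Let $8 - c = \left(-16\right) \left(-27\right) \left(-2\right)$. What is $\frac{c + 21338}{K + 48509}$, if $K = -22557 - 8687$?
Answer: $\frac{4442}{3453} \approx 1.2864$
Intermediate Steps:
$K = -31244$
$c = 872$ ($c = 8 - \left(-16\right) \left(-27\right) \left(-2\right) = 8 - 432 \left(-2\right) = 8 - -864 = 8 + 864 = 872$)
$\frac{c + 21338}{K + 48509} = \frac{872 + 21338}{-31244 + 48509} = \frac{22210}{17265} = 22210 \cdot \frac{1}{17265} = \frac{4442}{3453}$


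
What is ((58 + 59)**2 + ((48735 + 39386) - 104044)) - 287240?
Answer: -289474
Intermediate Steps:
((58 + 59)**2 + ((48735 + 39386) - 104044)) - 287240 = (117**2 + (88121 - 104044)) - 287240 = (13689 - 15923) - 287240 = -2234 - 287240 = -289474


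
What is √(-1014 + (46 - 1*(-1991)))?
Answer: √1023 ≈ 31.984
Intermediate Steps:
√(-1014 + (46 - 1*(-1991))) = √(-1014 + (46 + 1991)) = √(-1014 + 2037) = √1023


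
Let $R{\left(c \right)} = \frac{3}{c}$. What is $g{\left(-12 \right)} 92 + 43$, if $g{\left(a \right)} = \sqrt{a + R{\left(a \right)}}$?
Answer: $43 + 322 i \approx 43.0 + 322.0 i$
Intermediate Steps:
$g{\left(a \right)} = \sqrt{a + \frac{3}{a}}$
$g{\left(-12 \right)} 92 + 43 = \sqrt{-12 + \frac{3}{-12}} \cdot 92 + 43 = \sqrt{-12 + 3 \left(- \frac{1}{12}\right)} 92 + 43 = \sqrt{-12 - \frac{1}{4}} \cdot 92 + 43 = \sqrt{- \frac{49}{4}} \cdot 92 + 43 = \frac{7 i}{2} \cdot 92 + 43 = 322 i + 43 = 43 + 322 i$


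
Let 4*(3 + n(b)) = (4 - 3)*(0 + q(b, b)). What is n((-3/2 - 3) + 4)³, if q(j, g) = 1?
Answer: -1331/64 ≈ -20.797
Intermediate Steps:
n(b) = -11/4 (n(b) = -3 + ((4 - 3)*(0 + 1))/4 = -3 + (1*1)/4 = -3 + (¼)*1 = -3 + ¼ = -11/4)
n((-3/2 - 3) + 4)³ = (-11/4)³ = -1331/64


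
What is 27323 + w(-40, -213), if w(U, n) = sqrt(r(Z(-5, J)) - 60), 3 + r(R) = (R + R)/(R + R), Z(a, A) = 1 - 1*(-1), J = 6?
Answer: 27323 + I*sqrt(62) ≈ 27323.0 + 7.874*I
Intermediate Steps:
Z(a, A) = 2 (Z(a, A) = 1 + 1 = 2)
r(R) = -2 (r(R) = -3 + (R + R)/(R + R) = -3 + (2*R)/((2*R)) = -3 + (2*R)*(1/(2*R)) = -3 + 1 = -2)
w(U, n) = I*sqrt(62) (w(U, n) = sqrt(-2 - 60) = sqrt(-62) = I*sqrt(62))
27323 + w(-40, -213) = 27323 + I*sqrt(62)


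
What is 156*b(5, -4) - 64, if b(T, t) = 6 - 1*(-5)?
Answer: 1652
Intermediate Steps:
b(T, t) = 11 (b(T, t) = 6 + 5 = 11)
156*b(5, -4) - 64 = 156*11 - 64 = 1716 - 64 = 1652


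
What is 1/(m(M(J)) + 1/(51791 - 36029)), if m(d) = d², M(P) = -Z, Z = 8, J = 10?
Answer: 15762/1008769 ≈ 0.015625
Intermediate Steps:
M(P) = -8 (M(P) = -1*8 = -8)
1/(m(M(J)) + 1/(51791 - 36029)) = 1/((-8)² + 1/(51791 - 36029)) = 1/(64 + 1/15762) = 1/(1008769/15762) = 15762/1008769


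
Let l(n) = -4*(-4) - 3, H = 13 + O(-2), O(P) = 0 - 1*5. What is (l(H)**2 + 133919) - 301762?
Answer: -167674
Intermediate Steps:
O(P) = -5 (O(P) = 0 - 5 = -5)
H = 8 (H = 13 - 5 = 8)
l(n) = 13 (l(n) = 16 - 3 = 13)
(l(H)**2 + 133919) - 301762 = (13**2 + 133919) - 301762 = (169 + 133919) - 301762 = 134088 - 301762 = -167674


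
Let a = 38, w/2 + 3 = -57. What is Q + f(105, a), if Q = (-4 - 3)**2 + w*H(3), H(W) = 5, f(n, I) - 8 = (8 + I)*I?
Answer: 1205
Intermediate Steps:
w = -120 (w = -6 + 2*(-57) = -6 - 114 = -120)
f(n, I) = 8 + I*(8 + I) (f(n, I) = 8 + (8 + I)*I = 8 + I*(8 + I))
Q = -551 (Q = (-4 - 3)**2 - 120*5 = (-7)**2 - 600 = 49 - 600 = -551)
Q + f(105, a) = -551 + (8 + 38**2 + 8*38) = -551 + (8 + 1444 + 304) = -551 + 1756 = 1205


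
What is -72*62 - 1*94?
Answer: -4558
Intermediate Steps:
-72*62 - 1*94 = -4464 - 94 = -4558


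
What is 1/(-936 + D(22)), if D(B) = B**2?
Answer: -1/452 ≈ -0.0022124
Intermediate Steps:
1/(-936 + D(22)) = 1/(-936 + 22**2) = 1/(-936 + 484) = 1/(-452) = -1/452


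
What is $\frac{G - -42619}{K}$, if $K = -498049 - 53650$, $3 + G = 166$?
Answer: $- \frac{42782}{551699} \approx -0.077546$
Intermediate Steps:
$G = 163$ ($G = -3 + 166 = 163$)
$K = -551699$
$\frac{G - -42619}{K} = \frac{163 - -42619}{-551699} = \left(163 + 42619\right) \left(- \frac{1}{551699}\right) = 42782 \left(- \frac{1}{551699}\right) = - \frac{42782}{551699}$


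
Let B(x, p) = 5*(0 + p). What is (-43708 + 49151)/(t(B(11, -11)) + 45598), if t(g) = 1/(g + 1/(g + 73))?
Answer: 5383127/45096404 ≈ 0.11937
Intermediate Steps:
B(x, p) = 5*p
t(g) = 1/(g + 1/(73 + g))
(-43708 + 49151)/(t(B(11, -11)) + 45598) = (-43708 + 49151)/((73 + 5*(-11))/(1 + (5*(-11))**2 + 73*(5*(-11))) + 45598) = 5443/((73 - 55)/(1 + (-55)**2 + 73*(-55)) + 45598) = 5443/(18/(1 + 3025 - 4015) + 45598) = 5443/(18/(-989) + 45598) = 5443/(-1/989*18 + 45598) = 5443/(-18/989 + 45598) = 5443/(45096404/989) = 5443*(989/45096404) = 5383127/45096404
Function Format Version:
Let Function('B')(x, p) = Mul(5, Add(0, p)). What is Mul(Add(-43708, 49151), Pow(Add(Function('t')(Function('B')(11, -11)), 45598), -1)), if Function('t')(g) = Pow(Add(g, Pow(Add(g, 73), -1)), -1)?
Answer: Rational(5383127, 45096404) ≈ 0.11937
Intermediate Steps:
Function('B')(x, p) = Mul(5, p)
Function('t')(g) = Pow(Add(g, Pow(Add(73, g), -1)), -1)
Mul(Add(-43708, 49151), Pow(Add(Function('t')(Function('B')(11, -11)), 45598), -1)) = Mul(Add(-43708, 49151), Pow(Add(Mul(Pow(Add(1, Pow(Mul(5, -11), 2), Mul(73, Mul(5, -11))), -1), Add(73, Mul(5, -11))), 45598), -1)) = Mul(5443, Pow(Add(Mul(Pow(Add(1, Pow(-55, 2), Mul(73, -55)), -1), Add(73, -55)), 45598), -1)) = Mul(5443, Pow(Add(Mul(Pow(Add(1, 3025, -4015), -1), 18), 45598), -1)) = Mul(5443, Pow(Add(Mul(Pow(-989, -1), 18), 45598), -1)) = Mul(5443, Pow(Add(Mul(Rational(-1, 989), 18), 45598), -1)) = Mul(5443, Pow(Add(Rational(-18, 989), 45598), -1)) = Mul(5443, Pow(Rational(45096404, 989), -1)) = Mul(5443, Rational(989, 45096404)) = Rational(5383127, 45096404)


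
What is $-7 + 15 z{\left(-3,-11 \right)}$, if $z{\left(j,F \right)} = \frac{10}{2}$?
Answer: $68$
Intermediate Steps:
$z{\left(j,F \right)} = 5$ ($z{\left(j,F \right)} = 10 \cdot \frac{1}{2} = 5$)
$-7 + 15 z{\left(-3,-11 \right)} = -7 + 15 \cdot 5 = -7 + 75 = 68$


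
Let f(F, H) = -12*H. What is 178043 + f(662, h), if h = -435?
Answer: 183263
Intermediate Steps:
178043 + f(662, h) = 178043 - 12*(-435) = 178043 + 5220 = 183263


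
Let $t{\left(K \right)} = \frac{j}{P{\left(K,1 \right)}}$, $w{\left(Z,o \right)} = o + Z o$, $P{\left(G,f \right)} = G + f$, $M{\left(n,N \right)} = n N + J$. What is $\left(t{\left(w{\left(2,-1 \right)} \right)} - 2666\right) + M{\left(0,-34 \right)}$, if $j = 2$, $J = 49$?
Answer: $-2618$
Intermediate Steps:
$M{\left(n,N \right)} = 49 + N n$ ($M{\left(n,N \right)} = n N + 49 = N n + 49 = 49 + N n$)
$t{\left(K \right)} = \frac{2}{1 + K}$ ($t{\left(K \right)} = \frac{2}{K + 1} = \frac{2}{1 + K}$)
$\left(t{\left(w{\left(2,-1 \right)} \right)} - 2666\right) + M{\left(0,-34 \right)} = \left(\frac{2}{1 - \left(1 + 2\right)} - 2666\right) + \left(49 - 0\right) = \left(\frac{2}{1 - 3} - 2666\right) + \left(49 + 0\right) = \left(\frac{2}{1 - 3} - 2666\right) + 49 = \left(\frac{2}{-2} - 2666\right) + 49 = \left(2 \left(- \frac{1}{2}\right) - 2666\right) + 49 = \left(-1 - 2666\right) + 49 = -2667 + 49 = -2618$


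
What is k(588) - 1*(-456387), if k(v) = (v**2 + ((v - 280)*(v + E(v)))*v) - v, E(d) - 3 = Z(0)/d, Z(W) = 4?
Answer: 107835239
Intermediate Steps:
E(d) = 3 + 4/d
k(v) = v**2 - v + v*(-280 + v)*(3 + v + 4/v) (k(v) = (v**2 + ((v - 280)*(v + (3 + 4/v)))*v) - v = (v**2 + ((-280 + v)*(3 + v + 4/v))*v) - v = (v**2 + v*(-280 + v)*(3 + v + 4/v)) - v = v**2 - v + v*(-280 + v)*(3 + v + 4/v))
k(588) - 1*(-456387) = (-1120 + 588**3 - 837*588 - 276*588**2) - 1*(-456387) = (-1120 + 203297472 - 492156 - 276*345744) + 456387 = (-1120 + 203297472 - 492156 - 95425344) + 456387 = 107378852 + 456387 = 107835239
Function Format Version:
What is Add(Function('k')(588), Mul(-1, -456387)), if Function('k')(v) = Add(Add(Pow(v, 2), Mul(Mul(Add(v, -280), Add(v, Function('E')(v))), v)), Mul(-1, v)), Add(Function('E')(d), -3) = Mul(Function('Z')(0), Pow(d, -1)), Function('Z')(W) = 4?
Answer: 107835239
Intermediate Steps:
Function('E')(d) = Add(3, Mul(4, Pow(d, -1)))
Function('k')(v) = Add(Pow(v, 2), Mul(-1, v), Mul(v, Add(-280, v), Add(3, v, Mul(4, Pow(v, -1))))) (Function('k')(v) = Add(Add(Pow(v, 2), Mul(Mul(Add(v, -280), Add(v, Add(3, Mul(4, Pow(v, -1))))), v)), Mul(-1, v)) = Add(Add(Pow(v, 2), Mul(Mul(Add(-280, v), Add(3, v, Mul(4, Pow(v, -1)))), v)), Mul(-1, v)) = Add(Add(Pow(v, 2), Mul(v, Add(-280, v), Add(3, v, Mul(4, Pow(v, -1))))), Mul(-1, v)) = Add(Pow(v, 2), Mul(-1, v), Mul(v, Add(-280, v), Add(3, v, Mul(4, Pow(v, -1))))))
Add(Function('k')(588), Mul(-1, -456387)) = Add(Add(-1120, Pow(588, 3), Mul(-837, 588), Mul(-276, Pow(588, 2))), Mul(-1, -456387)) = Add(Add(-1120, 203297472, -492156, Mul(-276, 345744)), 456387) = Add(Add(-1120, 203297472, -492156, -95425344), 456387) = Add(107378852, 456387) = 107835239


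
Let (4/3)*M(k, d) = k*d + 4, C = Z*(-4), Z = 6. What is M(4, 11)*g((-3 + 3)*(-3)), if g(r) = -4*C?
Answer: 3456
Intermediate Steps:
C = -24 (C = 6*(-4) = -24)
M(k, d) = 3 + 3*d*k/4 (M(k, d) = 3*(k*d + 4)/4 = 3*(d*k + 4)/4 = 3*(4 + d*k)/4 = 3 + 3*d*k/4)
g(r) = 96 (g(r) = -4*(-24) = 96)
M(4, 11)*g((-3 + 3)*(-3)) = (3 + (¾)*11*4)*96 = (3 + 33)*96 = 36*96 = 3456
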